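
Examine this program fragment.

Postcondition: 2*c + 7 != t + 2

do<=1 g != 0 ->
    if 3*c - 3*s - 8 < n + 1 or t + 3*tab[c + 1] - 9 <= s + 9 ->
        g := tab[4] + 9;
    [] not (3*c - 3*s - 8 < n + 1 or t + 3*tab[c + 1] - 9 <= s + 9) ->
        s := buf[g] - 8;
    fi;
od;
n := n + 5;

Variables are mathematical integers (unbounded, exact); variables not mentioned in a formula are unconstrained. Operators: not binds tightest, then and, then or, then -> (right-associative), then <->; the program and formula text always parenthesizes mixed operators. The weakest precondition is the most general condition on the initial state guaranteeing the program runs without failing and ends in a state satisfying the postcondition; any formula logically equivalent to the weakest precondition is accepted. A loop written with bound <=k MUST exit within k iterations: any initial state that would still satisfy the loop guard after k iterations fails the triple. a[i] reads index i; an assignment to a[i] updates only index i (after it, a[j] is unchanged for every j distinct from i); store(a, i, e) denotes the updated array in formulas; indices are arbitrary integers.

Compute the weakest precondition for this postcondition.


Working backward. After the program, the postcondition 2*c + 7 != t + 2 must hold; in canonical form it is 2*c != t - 5.
Before n := n + 5: 2*c != t - 5
Before the loop (bound <=1), unroll the exhaustion recursion (WP_0 = exit-now case; WP_j = one more guarded iteration, up to j = 1):
  WP_0: (not (g != 0)) and 2*c != t - 5
  WP_1: (g != 0 -> (((3*c < n + 3*s + 9 or 3*tab[c + 1] + t <= s + 18) -> ((not (tab[4] != -9)) and 2*c != t - 5)) and ((not (3*c < n + 3*s + 9 or 3*tab[c + 1] + t <= s + 18)) -> ((not (g != 0)) and 2*c != t - 5)))) and ((not (g != 0)) -> 2*c != t - 5)
So before the loop: (g != 0 -> (((3*c < n + 3*s + 9 or 3*tab[c + 1] + t <= s + 18) -> ((not (tab[4] != -9)) and 2*c != t - 5)) and ((not (3*c < n + 3*s + 9 or 3*tab[c + 1] + t <= s + 18)) -> ((not (g != 0)) and 2*c != t - 5)))) and ((not (g != 0)) -> 2*c != t - 5)
Answer: WP = (g != 0 -> (((3*c < n + 3*s + 9 or 3*tab[c + 1] + t <= s + 18) -> ((not (tab[4] != -9)) and 2*c != t - 5)) and ((not (3*c < n + 3*s + 9 or 3*tab[c + 1] + t <= s + 18)) -> ((not (g != 0)) and 2*c != t - 5)))) and ((not (g != 0)) -> 2*c != t - 5)


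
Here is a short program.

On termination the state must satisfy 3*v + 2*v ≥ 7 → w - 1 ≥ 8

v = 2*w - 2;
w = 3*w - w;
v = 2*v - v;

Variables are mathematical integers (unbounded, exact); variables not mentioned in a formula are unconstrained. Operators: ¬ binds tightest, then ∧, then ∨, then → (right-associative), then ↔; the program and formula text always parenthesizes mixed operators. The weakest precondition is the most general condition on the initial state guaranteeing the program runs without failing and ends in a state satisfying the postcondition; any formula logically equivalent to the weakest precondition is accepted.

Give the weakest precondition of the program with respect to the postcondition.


Working backward. After the program, the postcondition 3*v + 2*v ≥ 7 → w - 1 ≥ 8 must hold; in canonical form it is 5*v ≥ 7 → w ≥ 9.
Before v := 2*v - v: 5*v ≥ 7 → w ≥ 9
Before w := 3*w - w: 5*v ≥ 7 → 2*w ≥ 9
Before v := 2*w - 2: 10*w ≥ 17 → 2*w ≥ 9
Answer: WP = 10*w ≥ 17 → 2*w ≥ 9


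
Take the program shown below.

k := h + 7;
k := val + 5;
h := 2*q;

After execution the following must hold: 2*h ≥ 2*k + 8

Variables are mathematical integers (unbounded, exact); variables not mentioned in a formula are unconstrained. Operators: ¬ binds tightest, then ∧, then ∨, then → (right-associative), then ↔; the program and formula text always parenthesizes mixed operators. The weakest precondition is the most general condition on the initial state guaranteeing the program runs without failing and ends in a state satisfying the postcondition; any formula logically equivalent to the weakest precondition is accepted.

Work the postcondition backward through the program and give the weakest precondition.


Working backward. After the program, 2*h ≥ 2*k + 8 must hold.
Before h := 2*q: 4*q ≥ 2*k + 8
Before k := val + 5: 4*q ≥ 2*val + 18
Before k := h + 7: 4*q ≥ 2*val + 18
Answer: WP = 4*q ≥ 2*val + 18


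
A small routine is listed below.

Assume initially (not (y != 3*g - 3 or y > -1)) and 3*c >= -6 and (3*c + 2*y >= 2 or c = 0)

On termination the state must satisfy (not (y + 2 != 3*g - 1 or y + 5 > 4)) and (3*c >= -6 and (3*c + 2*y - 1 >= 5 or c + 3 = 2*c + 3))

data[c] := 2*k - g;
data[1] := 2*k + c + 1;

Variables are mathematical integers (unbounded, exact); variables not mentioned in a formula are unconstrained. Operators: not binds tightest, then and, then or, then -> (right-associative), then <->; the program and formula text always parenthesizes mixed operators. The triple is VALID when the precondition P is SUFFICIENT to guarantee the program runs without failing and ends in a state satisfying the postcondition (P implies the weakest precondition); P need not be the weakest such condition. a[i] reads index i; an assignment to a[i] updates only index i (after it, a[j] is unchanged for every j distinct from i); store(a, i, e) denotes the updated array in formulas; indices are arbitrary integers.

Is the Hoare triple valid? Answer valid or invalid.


Working backward. After the program, the postcondition (not (y + 2 != 3*g - 1 or y + 5 > 4)) and (3*c >= -6 and (3*c + 2*y - 1 >= 5 or c + 3 = 2*c + 3)) must hold; in canonical form it is (not (y != 3*g - 3 or y > -1)) and 3*c >= -6 and (3*c + 2*y >= 6 or c = 0).
Before data[1] := 2*k + c + 1: (not (y != 3*g - 3 or y > -1)) and 3*c >= -6 and (3*c + 2*y >= 6 or c = 0)
Before data[c] := 2*k - g: (not (y != 3*g - 3 or y > -1)) and 3*c >= -6 and (3*c + 2*y >= 6 or c = 0)
The weakest precondition is (not (y != 3*g - 3 or y > -1)) and 3*c >= -6 and (3*c + 2*y >= 6 or c = 0).
Check whether (not (y != 3*g - 3 or y > -1)) and 3*c >= -6 and (3*c + 2*y >= 2 or c = 0) implies it.
Countermodel: at the initial state c = 3, g = 0, y = -3, the precondition holds but the weakest precondition fails.
Answer: invalid


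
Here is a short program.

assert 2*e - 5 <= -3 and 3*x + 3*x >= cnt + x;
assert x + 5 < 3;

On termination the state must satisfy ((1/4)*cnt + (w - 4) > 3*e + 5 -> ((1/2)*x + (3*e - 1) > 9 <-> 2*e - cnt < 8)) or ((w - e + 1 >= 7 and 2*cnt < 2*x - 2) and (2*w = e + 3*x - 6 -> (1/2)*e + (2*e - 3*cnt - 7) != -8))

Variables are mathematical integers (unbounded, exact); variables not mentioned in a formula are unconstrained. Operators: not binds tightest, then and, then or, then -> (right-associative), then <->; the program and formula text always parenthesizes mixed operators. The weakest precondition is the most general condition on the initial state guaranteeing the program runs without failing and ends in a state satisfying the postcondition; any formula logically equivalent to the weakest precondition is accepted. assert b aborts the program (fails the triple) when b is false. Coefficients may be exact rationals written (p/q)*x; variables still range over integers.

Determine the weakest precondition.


Working backward. After the program, the postcondition ((1/4)*cnt + (w - 4) > 3*e + 5 -> ((1/2)*x + (3*e - 1) > 9 <-> 2*e - cnt < 8)) or ((w - e + 1 >= 7 and 2*cnt < 2*x - 2) and (2*w = e + 3*x - 6 -> (1/2)*e + (2*e - 3*cnt - 7) != -8)) must hold; in canonical form it is ((1/4)*cnt + w > 3*e + 9 -> (3*e + (1/2)*x > 10 <-> 2*e < cnt + 8)) or (w >= e + 6 and 2*cnt < 2*x - 2 and (2*w = e + 3*x - 6 -> (5/2)*e != 3*cnt - 1)).
Before assert x + 5 < 3: x < -2 and (((1/4)*cnt + w > 3*e + 9 -> (3*e + (1/2)*x > 10 <-> 2*e < cnt + 8)) or (w >= e + 6 and 2*cnt < 2*x - 2 and (2*w = e + 3*x - 6 -> (5/2)*e != 3*cnt - 1)))
Before assert 2*e - 5 <= -3 and 3*x + 3*x >= cnt + x: 2*e <= 2 and 5*x >= cnt and x < -2 and (((1/4)*cnt + w > 3*e + 9 -> (3*e + (1/2)*x > 10 <-> 2*e < cnt + 8)) or (w >= e + 6 and 2*cnt < 2*x - 2 and (2*w = e + 3*x - 6 -> (5/2)*e != 3*cnt - 1)))
Answer: WP = 2*e <= 2 and 5*x >= cnt and x < -2 and (((1/4)*cnt + w > 3*e + 9 -> (3*e + (1/2)*x > 10 <-> 2*e < cnt + 8)) or (w >= e + 6 and 2*cnt < 2*x - 2 and (2*w = e + 3*x - 6 -> (5/2)*e != 3*cnt - 1)))


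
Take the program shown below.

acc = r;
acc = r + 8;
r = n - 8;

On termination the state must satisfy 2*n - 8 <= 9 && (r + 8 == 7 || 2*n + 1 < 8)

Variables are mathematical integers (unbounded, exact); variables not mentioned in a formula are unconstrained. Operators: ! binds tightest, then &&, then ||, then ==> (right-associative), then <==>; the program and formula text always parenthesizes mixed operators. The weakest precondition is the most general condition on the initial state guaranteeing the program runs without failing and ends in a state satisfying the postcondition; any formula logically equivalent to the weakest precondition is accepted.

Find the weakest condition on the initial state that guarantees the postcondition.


Working backward. After the program, the postcondition 2*n - 8 <= 9 && (r + 8 == 7 || 2*n + 1 < 8) must hold; in canonical form it is 2*n <= 17 && (r == -1 || 2*n < 7).
Before r := n - 8: 2*n <= 17 && (n == 7 || 2*n < 7)
Before acc := r + 8: 2*n <= 17 && (n == 7 || 2*n < 7)
Before acc := r: 2*n <= 17 && (n == 7 || 2*n < 7)
Answer: WP = 2*n <= 17 && (n == 7 || 2*n < 7)


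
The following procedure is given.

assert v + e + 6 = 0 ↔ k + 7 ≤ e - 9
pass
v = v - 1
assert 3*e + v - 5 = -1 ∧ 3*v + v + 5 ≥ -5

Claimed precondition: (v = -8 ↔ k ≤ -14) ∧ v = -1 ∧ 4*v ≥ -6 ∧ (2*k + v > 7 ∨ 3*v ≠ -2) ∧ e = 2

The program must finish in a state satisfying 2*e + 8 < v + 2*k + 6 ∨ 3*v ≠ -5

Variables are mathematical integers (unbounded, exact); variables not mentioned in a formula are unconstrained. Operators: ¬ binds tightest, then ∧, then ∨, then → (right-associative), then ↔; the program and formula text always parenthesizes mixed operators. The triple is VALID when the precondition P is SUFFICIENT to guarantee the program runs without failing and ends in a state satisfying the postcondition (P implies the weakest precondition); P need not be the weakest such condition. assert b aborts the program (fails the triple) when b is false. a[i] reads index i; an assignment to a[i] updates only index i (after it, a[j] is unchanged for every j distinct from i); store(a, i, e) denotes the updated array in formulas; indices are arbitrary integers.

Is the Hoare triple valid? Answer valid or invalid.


Working backward. After the program, the postcondition 2*e + 8 < v + 2*k + 6 ∨ 3*v ≠ -5 must hold; in canonical form it is 2*e < 2*k + v - 2 ∨ 3*v ≠ -5.
Before assert 3*e + v - 5 = -1 ∧ 3*v + v + 5 ≥ -5: 3*e + v = 4 ∧ 4*v ≥ -10 ∧ (2*e < 2*k + v - 2 ∨ 3*v ≠ -5)
Before v := v - 1: 3*e + v = 5 ∧ 4*v ≥ -6 ∧ (2*e < 2*k + v - 3 ∨ 3*v ≠ -2)
Before skip: 3*e + v = 5 ∧ 4*v ≥ -6 ∧ (2*e < 2*k + v - 3 ∨ 3*v ≠ -2)
Before assert v + e + 6 = 0 ↔ k + 7 ≤ e - 9: (e + v = -6 ↔ k ≤ e - 16) ∧ 3*e + v = 5 ∧ 4*v ≥ -6 ∧ (2*e < 2*k + v - 3 ∨ 3*v ≠ -2)
The weakest precondition is (e + v = -6 ↔ k ≤ e - 16) ∧ 3*e + v = 5 ∧ 4*v ≥ -6 ∧ (2*e < 2*k + v - 3 ∨ 3*v ≠ -2).
Check whether (v = -8 ↔ k ≤ -14) ∧ v = -1 ∧ 4*v ≥ -6 ∧ (2*k + v > 7 ∨ 3*v ≠ -2) ∧ e = 2 implies it.
Every state satisfying the precondition satisfies the weakest precondition: the implication holds.
Answer: valid


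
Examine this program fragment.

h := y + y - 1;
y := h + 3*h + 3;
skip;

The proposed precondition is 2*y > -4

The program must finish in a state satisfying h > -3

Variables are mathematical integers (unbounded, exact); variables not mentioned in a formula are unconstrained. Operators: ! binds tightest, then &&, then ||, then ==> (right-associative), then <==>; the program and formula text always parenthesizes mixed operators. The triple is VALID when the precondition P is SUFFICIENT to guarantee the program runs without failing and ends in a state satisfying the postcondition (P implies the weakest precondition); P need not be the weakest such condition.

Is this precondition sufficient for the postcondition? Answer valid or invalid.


Working backward. After the program, h > -3 must hold.
Before skip: h > -3
Before y := h + 3*h + 3: h > -3
Before h := y + y - 1: 2*y > -2
The weakest precondition is 2*y > -2.
Check whether 2*y > -4 implies it.
Countermodel: at the initial state y = -1, the precondition holds but the weakest precondition fails.
Answer: invalid


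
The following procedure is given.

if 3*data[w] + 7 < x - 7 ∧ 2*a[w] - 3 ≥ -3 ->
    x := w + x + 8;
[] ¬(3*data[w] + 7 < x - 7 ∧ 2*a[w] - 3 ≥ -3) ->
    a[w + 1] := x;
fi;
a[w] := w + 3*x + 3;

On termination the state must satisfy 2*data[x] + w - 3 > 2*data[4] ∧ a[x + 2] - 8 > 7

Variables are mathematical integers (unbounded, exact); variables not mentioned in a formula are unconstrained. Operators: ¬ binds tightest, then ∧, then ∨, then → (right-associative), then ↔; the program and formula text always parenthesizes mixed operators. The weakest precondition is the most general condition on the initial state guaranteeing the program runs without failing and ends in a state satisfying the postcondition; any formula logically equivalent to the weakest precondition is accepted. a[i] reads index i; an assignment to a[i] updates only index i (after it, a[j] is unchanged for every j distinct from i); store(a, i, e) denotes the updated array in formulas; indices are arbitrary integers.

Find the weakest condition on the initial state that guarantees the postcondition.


Working backward. After the program, the postcondition 2*data[x] + w - 3 > 2*data[4] ∧ a[x + 2] - 8 > 7 must hold; in canonical form it is 2*data[x] + w > 2*data[4] + 3 ∧ a[x + 2] > 15.
Before a[w] := w + 3*x + 3: 2*data[x] + w > 2*data[4] + 3 ∧ store(a, w, w + 3*x + 3)[x + 2] > 15
Then branch requires 2*data[w + x + 8] + w > 2*data[4] + 3 ∧ store(a, w, 4*w + 3*x + 27)[w + x + 10] > 15; else branch requires 2*data[x] + w > 2*data[4] + 3 ∧ store(store(a, w + 1, x), w, w + 3*x + 3)[x + 2] > 15.
Before the if: ((3*data[w] < x - 14 ∧ 2*a[w] ≥ 0) → (2*data[w + x + 8] + w > 2*data[4] + 3 ∧ store(a, w, 4*w + 3*x + 27)[w + x + 10] > 15)) ∧ ((¬(3*data[w] < x - 14 ∧ 2*a[w] ≥ 0)) → (2*data[x] + w > 2*data[4] + 3 ∧ store(store(a, w + 1, x), w, w + 3*x + 3)[x + 2] > 15))
Answer: WP = ((3*data[w] < x - 14 ∧ 2*a[w] ≥ 0) → (2*data[w + x + 8] + w > 2*data[4] + 3 ∧ store(a, w, 4*w + 3*x + 27)[w + x + 10] > 15)) ∧ ((¬(3*data[w] < x - 14 ∧ 2*a[w] ≥ 0)) → (2*data[x] + w > 2*data[4] + 3 ∧ store(store(a, w + 1, x), w, w + 3*x + 3)[x + 2] > 15))


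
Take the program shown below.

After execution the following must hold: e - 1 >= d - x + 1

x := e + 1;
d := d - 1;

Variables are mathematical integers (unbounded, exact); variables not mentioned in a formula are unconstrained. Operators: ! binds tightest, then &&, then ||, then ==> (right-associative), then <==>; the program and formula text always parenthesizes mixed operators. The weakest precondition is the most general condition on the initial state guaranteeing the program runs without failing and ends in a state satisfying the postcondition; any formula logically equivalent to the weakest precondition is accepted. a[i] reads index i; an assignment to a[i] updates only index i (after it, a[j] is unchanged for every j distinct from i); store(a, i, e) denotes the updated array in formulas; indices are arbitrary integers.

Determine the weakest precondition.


Working backward. After the program, the postcondition e - 1 >= d - x + 1 must hold; in canonical form it is e + x >= d + 2.
Before d := d - 1: e + x >= d + 1
Before x := e + 1: 2*e >= d
Answer: WP = 2*e >= d


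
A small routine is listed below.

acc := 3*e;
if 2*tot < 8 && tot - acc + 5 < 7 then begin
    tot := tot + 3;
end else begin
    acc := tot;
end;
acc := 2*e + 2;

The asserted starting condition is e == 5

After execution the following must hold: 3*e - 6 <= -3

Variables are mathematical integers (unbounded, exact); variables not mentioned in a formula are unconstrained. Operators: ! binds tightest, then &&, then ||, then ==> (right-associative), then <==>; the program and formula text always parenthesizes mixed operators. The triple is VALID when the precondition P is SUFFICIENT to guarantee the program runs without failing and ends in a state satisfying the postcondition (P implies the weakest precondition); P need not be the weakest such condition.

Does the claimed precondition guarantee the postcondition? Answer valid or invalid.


Working backward. After the program, the postcondition 3*e - 6 <= -3 must hold; in canonical form it is 3*e <= 3.
Before acc := 2*e + 2: 3*e <= 3
Then branch requires 3*e <= 3; else branch requires 3*e <= 3.
Before the if: ((2*tot < 8 && tot < acc + 2) ==> 3*e <= 3) && ((!(2*tot < 8 && tot < acc + 2)) ==> 3*e <= 3)
Before acc := 3*e: ((2*tot < 8 && tot < 3*e + 2) ==> 3*e <= 3) && ((!(2*tot < 8 && tot < 3*e + 2)) ==> 3*e <= 3)
The weakest precondition is ((2*tot < 8 && tot < 3*e + 2) ==> 3*e <= 3) && ((!(2*tot < 8 && tot < 3*e + 2)) ==> 3*e <= 3).
Check whether e == 5 implies it.
Countermodel: at the initial state e = 5, tot = 0, the precondition holds but the weakest precondition fails.
Answer: invalid


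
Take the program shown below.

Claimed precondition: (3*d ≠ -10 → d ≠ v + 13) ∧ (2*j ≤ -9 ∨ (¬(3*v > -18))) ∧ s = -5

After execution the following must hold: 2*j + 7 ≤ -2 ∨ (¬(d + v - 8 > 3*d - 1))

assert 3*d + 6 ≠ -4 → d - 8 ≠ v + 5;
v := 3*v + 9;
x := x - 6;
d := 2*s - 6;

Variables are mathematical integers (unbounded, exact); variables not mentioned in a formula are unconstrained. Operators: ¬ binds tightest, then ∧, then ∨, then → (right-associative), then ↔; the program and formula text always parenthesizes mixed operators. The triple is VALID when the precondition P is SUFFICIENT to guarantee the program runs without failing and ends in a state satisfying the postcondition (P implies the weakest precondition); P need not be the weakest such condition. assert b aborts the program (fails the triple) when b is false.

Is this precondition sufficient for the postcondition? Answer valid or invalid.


Working backward. After the program, the postcondition 2*j + 7 ≤ -2 ∨ (¬(d + v - 8 > 3*d - 1)) must hold; in canonical form it is 2*j ≤ -9 ∨ (¬(v > 2*d + 7)).
Before d := 2*s - 6: 2*j ≤ -9 ∨ (¬(v > 4*s - 5))
Before x := x - 6: 2*j ≤ -9 ∨ (¬(v > 4*s - 5))
Before v := 3*v + 9: 2*j ≤ -9 ∨ (¬(3*v > 4*s - 14))
Before assert 3*d + 6 ≠ -4 → d - 8 ≠ v + 5: (3*d ≠ -10 → d ≠ v + 13) ∧ (2*j ≤ -9 ∨ (¬(3*v > 4*s - 14)))
The weakest precondition is (3*d ≠ -10 → d ≠ v + 13) ∧ (2*j ≤ -9 ∨ (¬(3*v > 4*s - 14))).
Check whether (3*d ≠ -10 → d ≠ v + 13) ∧ (2*j ≤ -9 ∨ (¬(3*v > -18))) ∧ s = -5 implies it.
Countermodel: at the initial state d = 3, j = -4, s = -5, v = -11, the precondition holds but the weakest precondition fails.
Answer: invalid


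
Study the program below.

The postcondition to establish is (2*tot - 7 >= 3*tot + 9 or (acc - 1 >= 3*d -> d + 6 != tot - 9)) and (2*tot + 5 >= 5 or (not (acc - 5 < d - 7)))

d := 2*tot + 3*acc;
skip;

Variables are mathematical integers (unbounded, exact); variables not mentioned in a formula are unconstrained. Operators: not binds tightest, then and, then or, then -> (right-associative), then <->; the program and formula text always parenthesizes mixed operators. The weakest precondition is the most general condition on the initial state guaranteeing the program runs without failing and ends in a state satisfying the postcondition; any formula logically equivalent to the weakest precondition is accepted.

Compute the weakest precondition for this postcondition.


Working backward. After the program, the postcondition (2*tot - 7 >= 3*tot + 9 or (acc - 1 >= 3*d -> d + 6 != tot - 9)) and (2*tot + 5 >= 5 or (not (acc - 5 < d - 7))) must hold; in canonical form it is (tot <= -16 or (acc >= 3*d + 1 -> d != tot - 15)) and (2*tot >= 0 or (not (acc < d - 2))).
Before skip: (tot <= -16 or (acc >= 3*d + 1 -> d != tot - 15)) and (2*tot >= 0 or (not (acc < d - 2)))
Before d := 2*tot + 3*acc: (tot <= -16 or (8*acc + 6*tot <= -1 -> 3*acc + tot != -15)) and (2*tot >= 0 or (not (2*acc + 2*tot > 2)))
Answer: WP = (tot <= -16 or (8*acc + 6*tot <= -1 -> 3*acc + tot != -15)) and (2*tot >= 0 or (not (2*acc + 2*tot > 2)))


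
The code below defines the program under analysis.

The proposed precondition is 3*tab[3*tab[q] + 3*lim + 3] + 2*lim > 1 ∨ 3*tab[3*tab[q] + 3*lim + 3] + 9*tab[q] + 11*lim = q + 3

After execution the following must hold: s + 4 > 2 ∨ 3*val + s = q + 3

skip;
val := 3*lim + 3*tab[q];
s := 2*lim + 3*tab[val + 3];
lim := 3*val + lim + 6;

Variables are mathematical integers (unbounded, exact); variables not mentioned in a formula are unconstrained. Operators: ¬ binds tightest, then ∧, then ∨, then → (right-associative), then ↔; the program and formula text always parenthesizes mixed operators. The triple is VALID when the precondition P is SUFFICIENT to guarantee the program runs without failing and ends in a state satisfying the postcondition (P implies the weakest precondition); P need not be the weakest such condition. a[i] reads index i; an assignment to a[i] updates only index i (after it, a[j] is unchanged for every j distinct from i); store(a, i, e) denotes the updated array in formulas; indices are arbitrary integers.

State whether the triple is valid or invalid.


Working backward. After the program, the postcondition s + 4 > 2 ∨ 3*val + s = q + 3 must hold; in canonical form it is s > -2 ∨ s + 3*val = q + 3.
Before lim := 3*val + lim + 6: s > -2 ∨ s + 3*val = q + 3
Before s := 2*lim + 3*tab[val + 3]: 3*tab[val + 3] + 2*lim > -2 ∨ 3*tab[val + 3] + 2*lim + 3*val = q + 3
Before val := 3*lim + 3*tab[q]: 3*tab[3*tab[q] + 3*lim + 3] + 2*lim > -2 ∨ 3*tab[3*tab[q] + 3*lim + 3] + 9*tab[q] + 11*lim = q + 3
Before skip: 3*tab[3*tab[q] + 3*lim + 3] + 2*lim > -2 ∨ 3*tab[3*tab[q] + 3*lim + 3] + 9*tab[q] + 11*lim = q + 3
The weakest precondition is 3*tab[3*tab[q] + 3*lim + 3] + 2*lim > -2 ∨ 3*tab[3*tab[q] + 3*lim + 3] + 9*tab[q] + 11*lim = q + 3.
Check whether 3*tab[3*tab[q] + 3*lim + 3] + 2*lim > 1 ∨ 3*tab[3*tab[q] + 3*lim + 3] + 9*tab[q] + 11*lim = q + 3 implies it.
Every state satisfying the precondition satisfies the weakest precondition: the implication holds.
Answer: valid


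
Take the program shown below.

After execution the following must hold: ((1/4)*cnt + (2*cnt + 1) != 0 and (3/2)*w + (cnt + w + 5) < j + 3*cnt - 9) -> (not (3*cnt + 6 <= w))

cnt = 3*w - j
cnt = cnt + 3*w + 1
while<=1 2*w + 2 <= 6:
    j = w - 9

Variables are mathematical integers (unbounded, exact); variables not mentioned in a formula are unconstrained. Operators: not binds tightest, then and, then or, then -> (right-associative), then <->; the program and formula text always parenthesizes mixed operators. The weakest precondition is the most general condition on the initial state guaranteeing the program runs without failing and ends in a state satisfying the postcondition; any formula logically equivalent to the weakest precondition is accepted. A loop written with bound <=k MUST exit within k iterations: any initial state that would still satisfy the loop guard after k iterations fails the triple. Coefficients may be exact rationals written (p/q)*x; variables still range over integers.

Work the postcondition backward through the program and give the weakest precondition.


Working backward. After the program, the postcondition ((1/4)*cnt + (2*cnt + 1) != 0 and (3/2)*w + (cnt + w + 5) < j + 3*cnt - 9) -> (not (3*cnt + 6 <= w)) must hold; in canonical form it is ((9/4)*cnt != -1 and (5/2)*w < 2*cnt + j - 14) -> (not (3*cnt <= w - 6)).
Before the loop (bound <=1), unroll the exhaustion recursion (WP_0 = exit-now case; WP_j = one more guarded iteration, up to j = 1):
  WP_0: (not (2*w <= 4)) and (((9/4)*cnt != -1 and (5/2)*w < 2*cnt + j - 14) -> (not (3*cnt <= w - 6)))
  WP_1: (2*w <= 4 -> ((not (2*w <= 4)) and (((9/4)*cnt != -1 and (3/2)*w < 2*cnt - 23) -> (not (3*cnt <= w - 6))))) and ((not (2*w <= 4)) -> (((9/4)*cnt != -1 and (5/2)*w < 2*cnt + j - 14) -> (not (3*cnt <= w - 6))))
So before the loop: (2*w <= 4 -> ((not (2*w <= 4)) and (((9/4)*cnt != -1 and (3/2)*w < 2*cnt - 23) -> (not (3*cnt <= w - 6))))) and ((not (2*w <= 4)) -> (((9/4)*cnt != -1 and (5/2)*w < 2*cnt + j - 14) -> (not (3*cnt <= w - 6))))
Before cnt := cnt + 3*w + 1: (2*w <= 4 -> ((not (2*w <= 4)) and (((9/4)*cnt + (27/4)*w != -13/4 and 2*cnt + (9/2)*w > 21) -> (not (3*cnt + 8*w <= -9))))) and ((not (2*w <= 4)) -> (((9/4)*cnt + (27/4)*w != -13/4 and 2*cnt + j + (7/2)*w > 12) -> (not (3*cnt + 8*w <= -9))))
Before cnt := 3*w - j: (2*w <= 4 -> ((not (2*w <= 4)) and (((27/2)*w != (9/4)*j - 13/4 and (21/2)*w > 2*j + 21) -> (not (17*w <= 3*j - 9))))) and ((not (2*w <= 4)) -> (((27/2)*w != (9/4)*j - 13/4 and (19/2)*w > j + 12) -> (not (17*w <= 3*j - 9))))
Answer: WP = (2*w <= 4 -> ((not (2*w <= 4)) and (((27/2)*w != (9/4)*j - 13/4 and (21/2)*w > 2*j + 21) -> (not (17*w <= 3*j - 9))))) and ((not (2*w <= 4)) -> (((27/2)*w != (9/4)*j - 13/4 and (19/2)*w > j + 12) -> (not (17*w <= 3*j - 9))))


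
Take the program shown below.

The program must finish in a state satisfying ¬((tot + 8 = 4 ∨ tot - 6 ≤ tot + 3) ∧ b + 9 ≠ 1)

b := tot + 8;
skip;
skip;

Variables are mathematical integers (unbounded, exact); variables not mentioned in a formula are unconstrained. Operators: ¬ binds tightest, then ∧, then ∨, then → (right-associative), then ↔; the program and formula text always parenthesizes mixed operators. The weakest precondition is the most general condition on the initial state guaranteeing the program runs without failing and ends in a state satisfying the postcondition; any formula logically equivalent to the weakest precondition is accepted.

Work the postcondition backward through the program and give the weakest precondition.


Working backward. After the program, the postcondition ¬((tot + 8 = 4 ∨ tot - 6 ≤ tot + 3) ∧ b + 9 ≠ 1) must hold; in canonical form it is ¬(b ≠ -8).
Before skip: ¬(b ≠ -8)
Before skip: ¬(b ≠ -8)
Before b := tot + 8: ¬(tot ≠ -16)
Answer: WP = ¬(tot ≠ -16)


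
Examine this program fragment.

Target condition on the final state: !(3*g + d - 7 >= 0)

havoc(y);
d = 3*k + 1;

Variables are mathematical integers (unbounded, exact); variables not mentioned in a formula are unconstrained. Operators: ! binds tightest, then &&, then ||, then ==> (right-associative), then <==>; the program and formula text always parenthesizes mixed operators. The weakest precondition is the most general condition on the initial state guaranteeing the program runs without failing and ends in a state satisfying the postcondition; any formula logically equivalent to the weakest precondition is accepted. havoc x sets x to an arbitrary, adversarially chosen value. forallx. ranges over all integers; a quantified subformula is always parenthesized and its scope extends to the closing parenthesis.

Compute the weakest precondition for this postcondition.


Working backward. After the program, the postcondition !(3*g + d - 7 >= 0) must hold; in canonical form it is !(d + 3*g >= 7).
Before d := 3*k + 1: !(3*g + 3*k >= 6)
Before havoc y: !(3*g + 3*k >= 6)
Answer: WP = !(3*g + 3*k >= 6)


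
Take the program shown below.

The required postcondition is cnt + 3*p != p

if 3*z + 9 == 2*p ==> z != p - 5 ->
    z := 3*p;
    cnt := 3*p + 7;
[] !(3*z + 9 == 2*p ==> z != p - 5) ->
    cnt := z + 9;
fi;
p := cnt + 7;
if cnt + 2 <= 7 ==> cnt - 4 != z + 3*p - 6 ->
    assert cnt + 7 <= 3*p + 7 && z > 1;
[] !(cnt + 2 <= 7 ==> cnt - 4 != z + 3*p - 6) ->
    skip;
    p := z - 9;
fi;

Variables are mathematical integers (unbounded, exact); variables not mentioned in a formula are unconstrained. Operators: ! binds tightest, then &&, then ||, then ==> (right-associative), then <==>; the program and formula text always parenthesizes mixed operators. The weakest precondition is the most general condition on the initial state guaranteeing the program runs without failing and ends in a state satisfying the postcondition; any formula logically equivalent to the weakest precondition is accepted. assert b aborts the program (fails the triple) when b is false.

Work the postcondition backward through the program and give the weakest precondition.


Working backward. After the program, the postcondition cnt + 3*p != p must hold; in canonical form it is cnt + 2*p != 0.
Then branch requires cnt <= 3*p && z > 1 && cnt + 2*p != 0; else branch requires cnt + 2*z != 18.
Before the if: ((cnt <= 5 ==> cnt != 3*p + z - 2) ==> (cnt <= 3*p && z > 1 && cnt + 2*p != 0)) && ((!(cnt <= 5 ==> cnt != 3*p + z - 2)) ==> cnt + 2*z != 18)
Before p := cnt + 7: ((cnt <= 5 ==> 2*cnt + z != -19) ==> (2*cnt >= -21 && z > 1 && 3*cnt != -14)) && ((!(cnt <= 5 ==> 2*cnt + z != -19)) ==> cnt + 2*z != 18)
Then branch requires ((3*p <= -2 ==> 9*p != -33) ==> (6*p >= -35 && 3*p > 1 && 9*p != -35)) && ((!(3*p <= -2 ==> 9*p != -33)) ==> 9*p != 11); else branch requires ((z <= -4 ==> 3*z != -37) ==> (2*z >= -39 && z > 1 && 3*z != -41)) && ((!(z <= -4 ==> 3*z != -37)) ==> 3*z != 9).
Before the if: ((3*z == 2*p - 9 ==> z != p - 5) ==> (((3*p <= -2 ==> 9*p != -33) ==> (6*p >= -35 && 3*p > 1 && 9*p != -35)) && ((!(3*p <= -2 ==> 9*p != -33)) ==> 9*p != 11))) && ((!(3*z == 2*p - 9 ==> z != p - 5)) ==> (((z <= -4 ==> 3*z != -37) ==> (2*z >= -39 && z > 1 && 3*z != -41)) && ((!(z <= -4 ==> 3*z != -37)) ==> 3*z != 9)))
Answer: WP = ((3*z == 2*p - 9 ==> z != p - 5) ==> (((3*p <= -2 ==> 9*p != -33) ==> (6*p >= -35 && 3*p > 1 && 9*p != -35)) && ((!(3*p <= -2 ==> 9*p != -33)) ==> 9*p != 11))) && ((!(3*z == 2*p - 9 ==> z != p - 5)) ==> (((z <= -4 ==> 3*z != -37) ==> (2*z >= -39 && z > 1 && 3*z != -41)) && ((!(z <= -4 ==> 3*z != -37)) ==> 3*z != 9)))


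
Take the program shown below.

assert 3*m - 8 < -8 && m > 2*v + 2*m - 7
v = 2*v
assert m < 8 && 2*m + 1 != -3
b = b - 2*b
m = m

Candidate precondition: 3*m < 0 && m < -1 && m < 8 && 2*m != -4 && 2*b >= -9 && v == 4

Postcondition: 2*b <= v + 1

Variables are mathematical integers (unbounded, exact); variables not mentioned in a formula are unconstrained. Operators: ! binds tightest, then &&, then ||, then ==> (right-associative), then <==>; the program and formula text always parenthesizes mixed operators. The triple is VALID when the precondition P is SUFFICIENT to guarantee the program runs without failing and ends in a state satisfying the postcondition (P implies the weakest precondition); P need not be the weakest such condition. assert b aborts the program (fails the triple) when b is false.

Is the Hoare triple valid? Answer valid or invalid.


Working backward. After the program, 2*b <= v + 1 must hold.
Before m := m: 2*b <= v + 1
Before b := b - 2*b: 2*b + v >= -1
Before assert m < 8 && 2*m + 1 != -3: m < 8 && 2*m != -4 && 2*b + v >= -1
Before v := 2*v: m < 8 && 2*m != -4 && 2*b + 2*v >= -1
Before assert 3*m - 8 < -8 && m > 2*v + 2*m - 7: 3*m < 0 && m + 2*v < 7 && m < 8 && 2*m != -4 && 2*b + 2*v >= -1
The weakest precondition is 3*m < 0 && m + 2*v < 7 && m < 8 && 2*m != -4 && 2*b + 2*v >= -1.
Check whether 3*m < 0 && m < -1 && m < 8 && 2*m != -4 && 2*b >= -9 && v == 4 implies it.
Every state satisfying the precondition satisfies the weakest precondition: the implication holds.
Answer: valid


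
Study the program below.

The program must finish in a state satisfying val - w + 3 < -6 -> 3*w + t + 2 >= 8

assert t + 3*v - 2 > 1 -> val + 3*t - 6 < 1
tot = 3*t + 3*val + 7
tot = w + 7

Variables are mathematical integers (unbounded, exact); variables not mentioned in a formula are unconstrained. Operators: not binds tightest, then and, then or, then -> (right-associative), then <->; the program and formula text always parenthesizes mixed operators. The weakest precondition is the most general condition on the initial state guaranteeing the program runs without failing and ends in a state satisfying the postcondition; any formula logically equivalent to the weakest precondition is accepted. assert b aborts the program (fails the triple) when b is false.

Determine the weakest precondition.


Working backward. After the program, the postcondition val - w + 3 < -6 -> 3*w + t + 2 >= 8 must hold; in canonical form it is val < w - 9 -> t + 3*w >= 6.
Before tot := w + 7: val < w - 9 -> t + 3*w >= 6
Before tot := 3*t + 3*val + 7: val < w - 9 -> t + 3*w >= 6
Before assert t + 3*v - 2 > 1 -> val + 3*t - 6 < 1: (t + 3*v > 3 -> 3*t + val < 7) and (val < w - 9 -> t + 3*w >= 6)
Answer: WP = (t + 3*v > 3 -> 3*t + val < 7) and (val < w - 9 -> t + 3*w >= 6)


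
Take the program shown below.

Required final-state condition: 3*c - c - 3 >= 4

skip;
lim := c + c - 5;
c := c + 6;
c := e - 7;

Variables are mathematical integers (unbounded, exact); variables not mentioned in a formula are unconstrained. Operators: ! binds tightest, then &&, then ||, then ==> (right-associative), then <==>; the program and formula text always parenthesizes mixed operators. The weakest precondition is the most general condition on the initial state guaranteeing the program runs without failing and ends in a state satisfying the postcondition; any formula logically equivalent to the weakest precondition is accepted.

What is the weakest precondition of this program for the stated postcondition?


Working backward. After the program, the postcondition 3*c - c - 3 >= 4 must hold; in canonical form it is 2*c >= 7.
Before c := e - 7: 2*e >= 21
Before c := c + 6: 2*e >= 21
Before lim := c + c - 5: 2*e >= 21
Before skip: 2*e >= 21
Answer: WP = 2*e >= 21


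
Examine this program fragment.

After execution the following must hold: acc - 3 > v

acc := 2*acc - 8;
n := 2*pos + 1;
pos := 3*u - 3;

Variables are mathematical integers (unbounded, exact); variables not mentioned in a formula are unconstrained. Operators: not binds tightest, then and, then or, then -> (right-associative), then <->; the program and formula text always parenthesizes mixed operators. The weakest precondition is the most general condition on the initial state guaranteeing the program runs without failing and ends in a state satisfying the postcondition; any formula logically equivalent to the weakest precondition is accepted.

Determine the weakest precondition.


Working backward. After the program, the postcondition acc - 3 > v must hold; in canonical form it is acc > v + 3.
Before pos := 3*u - 3: acc > v + 3
Before n := 2*pos + 1: acc > v + 3
Before acc := 2*acc - 8: 2*acc > v + 11
Answer: WP = 2*acc > v + 11


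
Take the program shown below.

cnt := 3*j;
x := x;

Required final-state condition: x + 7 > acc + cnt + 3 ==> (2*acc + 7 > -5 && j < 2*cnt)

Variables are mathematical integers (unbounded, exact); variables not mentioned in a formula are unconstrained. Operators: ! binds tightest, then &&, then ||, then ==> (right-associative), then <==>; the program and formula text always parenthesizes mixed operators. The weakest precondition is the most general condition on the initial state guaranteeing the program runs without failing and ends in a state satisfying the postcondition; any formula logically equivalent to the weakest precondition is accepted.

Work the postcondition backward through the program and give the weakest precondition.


Working backward. After the program, the postcondition x + 7 > acc + cnt + 3 ==> (2*acc + 7 > -5 && j < 2*cnt) must hold; in canonical form it is x > acc + cnt - 4 ==> (2*acc > -12 && j < 2*cnt).
Before x := x: x > acc + cnt - 4 ==> (2*acc > -12 && j < 2*cnt)
Before cnt := 3*j: x > acc + 3*j - 4 ==> (2*acc > -12 && 5*j > 0)
Answer: WP = x > acc + 3*j - 4 ==> (2*acc > -12 && 5*j > 0)


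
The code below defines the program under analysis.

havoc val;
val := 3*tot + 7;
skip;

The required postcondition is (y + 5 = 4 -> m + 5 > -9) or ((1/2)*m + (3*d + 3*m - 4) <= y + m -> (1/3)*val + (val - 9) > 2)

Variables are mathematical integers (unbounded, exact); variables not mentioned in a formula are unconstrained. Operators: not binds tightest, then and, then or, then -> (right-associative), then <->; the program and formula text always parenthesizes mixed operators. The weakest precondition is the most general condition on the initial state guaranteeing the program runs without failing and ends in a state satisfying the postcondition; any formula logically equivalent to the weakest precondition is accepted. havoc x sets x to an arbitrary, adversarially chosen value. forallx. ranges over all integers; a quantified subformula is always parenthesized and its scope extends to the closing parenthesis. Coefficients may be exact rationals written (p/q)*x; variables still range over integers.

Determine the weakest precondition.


Working backward. After the program, the postcondition (y + 5 = 4 -> m + 5 > -9) or ((1/2)*m + (3*d + 3*m - 4) <= y + m -> (1/3)*val + (val - 9) > 2) must hold; in canonical form it is (y = -1 -> m > -14) or (3*d + (5/2)*m <= y + 4 -> (4/3)*val > 11).
Before skip: (y = -1 -> m > -14) or (3*d + (5/2)*m <= y + 4 -> (4/3)*val > 11)
Before val := 3*tot + 7: (y = -1 -> m > -14) or (3*d + (5/2)*m <= y + 4 -> 4*tot > 5/3)
Before havoc val: (y = -1 -> m > -14) or (3*d + (5/2)*m <= y + 4 -> 4*tot > 5/3)
Answer: WP = (y = -1 -> m > -14) or (3*d + (5/2)*m <= y + 4 -> 4*tot > 5/3)


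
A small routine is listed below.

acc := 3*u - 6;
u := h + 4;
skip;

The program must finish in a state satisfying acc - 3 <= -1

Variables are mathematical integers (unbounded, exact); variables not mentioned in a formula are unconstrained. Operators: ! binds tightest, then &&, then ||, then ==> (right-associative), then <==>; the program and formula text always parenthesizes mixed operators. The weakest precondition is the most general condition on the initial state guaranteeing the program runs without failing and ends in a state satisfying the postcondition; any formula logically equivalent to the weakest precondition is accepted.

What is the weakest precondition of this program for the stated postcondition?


Working backward. After the program, the postcondition acc - 3 <= -1 must hold; in canonical form it is acc <= 2.
Before skip: acc <= 2
Before u := h + 4: acc <= 2
Before acc := 3*u - 6: 3*u <= 8
Answer: WP = 3*u <= 8


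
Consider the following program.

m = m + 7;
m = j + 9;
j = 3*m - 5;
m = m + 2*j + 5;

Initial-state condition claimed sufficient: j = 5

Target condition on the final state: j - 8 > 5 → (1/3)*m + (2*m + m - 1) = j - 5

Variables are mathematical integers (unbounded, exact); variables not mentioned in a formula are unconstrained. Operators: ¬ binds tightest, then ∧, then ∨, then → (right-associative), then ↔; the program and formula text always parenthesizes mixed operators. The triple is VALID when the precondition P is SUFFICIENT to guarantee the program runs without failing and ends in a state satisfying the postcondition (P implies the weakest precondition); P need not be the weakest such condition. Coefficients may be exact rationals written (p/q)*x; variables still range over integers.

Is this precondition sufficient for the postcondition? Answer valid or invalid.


Working backward. After the program, the postcondition j - 8 > 5 → (1/3)*m + (2*m + m - 1) = j - 5 must hold; in canonical form it is j > 13 → (10/3)*m = j - 4.
Before m := m + 2*j + 5: j > 13 → (17/3)*j + (10/3)*m = -62/3
Before j := 3*m - 5: 3*m > 18 → (61/3)*m = 23/3
Before m := j + 9: 3*j > -9 → (61/3)*j = -526/3
Before m := m + 7: 3*j > -9 → (61/3)*j = -526/3
The weakest precondition is 3*j > -9 → (61/3)*j = -526/3.
Check whether j = 5 implies it.
Countermodel: at the initial state j = 5, the precondition holds but the weakest precondition fails.
Answer: invalid


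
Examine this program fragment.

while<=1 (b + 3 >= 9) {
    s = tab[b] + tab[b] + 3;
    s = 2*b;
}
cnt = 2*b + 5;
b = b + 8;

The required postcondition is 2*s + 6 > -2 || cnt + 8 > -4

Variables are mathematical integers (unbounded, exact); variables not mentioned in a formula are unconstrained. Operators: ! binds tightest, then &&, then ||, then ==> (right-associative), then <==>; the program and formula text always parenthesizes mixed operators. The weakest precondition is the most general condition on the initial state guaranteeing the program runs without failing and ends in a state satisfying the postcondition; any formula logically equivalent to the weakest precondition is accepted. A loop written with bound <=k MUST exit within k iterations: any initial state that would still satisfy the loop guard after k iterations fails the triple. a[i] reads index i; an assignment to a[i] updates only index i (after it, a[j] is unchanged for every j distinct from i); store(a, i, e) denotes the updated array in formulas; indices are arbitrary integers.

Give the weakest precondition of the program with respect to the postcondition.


Working backward. After the program, the postcondition 2*s + 6 > -2 || cnt + 8 > -4 must hold; in canonical form it is 2*s > -8 || cnt > -12.
Before b := b + 8: 2*s > -8 || cnt > -12
Before cnt := 2*b + 5: 2*s > -8 || 2*b > -17
Before the loop (bound <=1), unroll the exhaustion recursion (WP_0 = exit-now case; WP_j = one more guarded iteration, up to j = 1):
  WP_0: (!(b >= 6)) && (2*s > -8 || 2*b > -17)
  WP_1: (b >= 6 ==> ((!(b >= 6)) && (4*b > -8 || 2*b > -17))) && ((!(b >= 6)) ==> (2*s > -8 || 2*b > -17))
So before the loop: (b >= 6 ==> ((!(b >= 6)) && (4*b > -8 || 2*b > -17))) && ((!(b >= 6)) ==> (2*s > -8 || 2*b > -17))
Answer: WP = (b >= 6 ==> ((!(b >= 6)) && (4*b > -8 || 2*b > -17))) && ((!(b >= 6)) ==> (2*s > -8 || 2*b > -17))
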